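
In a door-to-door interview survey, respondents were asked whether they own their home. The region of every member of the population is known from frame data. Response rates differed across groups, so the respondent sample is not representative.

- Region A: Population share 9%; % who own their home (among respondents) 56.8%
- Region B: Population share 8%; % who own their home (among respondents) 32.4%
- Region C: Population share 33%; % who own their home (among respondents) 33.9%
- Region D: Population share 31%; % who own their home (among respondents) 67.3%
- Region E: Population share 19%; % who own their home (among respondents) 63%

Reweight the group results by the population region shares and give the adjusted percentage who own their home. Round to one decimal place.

51.7%

Each cell contributes population-share × respondent value:
  Region A: 0.09 × 56.8 = 5.112
  Region B: 0.08 × 32.4 = 2.592
  Region C: 0.33 × 33.9 = 11.187
  Region D: 0.31 × 67.3 = 20.863
  Region E: 0.19 × 63 = 11.97
Post-stratified estimate = 51.724 → 51.7%.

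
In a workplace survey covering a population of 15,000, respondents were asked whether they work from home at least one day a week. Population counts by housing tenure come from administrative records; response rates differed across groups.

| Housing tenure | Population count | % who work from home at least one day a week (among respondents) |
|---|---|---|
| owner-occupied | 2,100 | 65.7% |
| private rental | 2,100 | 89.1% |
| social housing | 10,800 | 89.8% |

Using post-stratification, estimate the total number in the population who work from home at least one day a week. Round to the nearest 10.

12,950

Apply each group's respondent rate to its population count:
  owner-occupied: 2,100 × 65.7% = 1379.7
  private rental: 2,100 × 89.1% = 1871.1
  social housing: 10,800 × 89.8% = 9698.4
Estimated total = 12949.2 → 12,950.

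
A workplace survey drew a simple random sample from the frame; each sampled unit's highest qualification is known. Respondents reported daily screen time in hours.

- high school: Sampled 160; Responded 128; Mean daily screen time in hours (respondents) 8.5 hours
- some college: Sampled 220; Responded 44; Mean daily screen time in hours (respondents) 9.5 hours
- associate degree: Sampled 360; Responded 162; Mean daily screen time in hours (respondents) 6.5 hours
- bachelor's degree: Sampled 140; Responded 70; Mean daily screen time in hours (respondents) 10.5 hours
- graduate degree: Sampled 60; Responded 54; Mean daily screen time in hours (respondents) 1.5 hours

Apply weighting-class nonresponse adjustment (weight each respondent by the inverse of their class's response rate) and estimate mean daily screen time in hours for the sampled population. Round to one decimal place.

7.8

Response rates by class: high school 128/160 = 80%, some college 44/220 = 20%, associate degree 162/360 = 45%, bachelor's degree 70/140 = 50%, graduate degree 54/60 = 90%.
Weighting each respondent by the inverse class response rate inflates each class back to its sampled size, so the class weight is n_sampled:
  high school: 160 × 8.5 = 1360
  some college: 220 × 9.5 = 2090
  associate degree: 360 × 6.5 = 2340
  bachelor's degree: 140 × 10.5 = 1470
  graduate degree: 60 × 1.5 = 90
Adjusted estimate = 7350 / 940 = 7.81915 → 7.8.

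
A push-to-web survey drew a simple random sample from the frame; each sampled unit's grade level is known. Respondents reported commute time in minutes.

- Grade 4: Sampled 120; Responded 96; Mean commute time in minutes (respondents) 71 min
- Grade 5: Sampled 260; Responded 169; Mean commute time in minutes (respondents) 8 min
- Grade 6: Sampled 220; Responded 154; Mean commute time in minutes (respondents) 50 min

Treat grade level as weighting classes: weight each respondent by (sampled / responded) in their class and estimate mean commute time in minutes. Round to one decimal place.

36.0

Response rates by class: Grade 4 96/120 = 80%, Grade 5 169/260 = 65%, Grade 6 154/220 = 70%.
With weight = n_sampled/n_responded per class, the weighted class total is n_sampled:
  Grade 4: 120 × 71 = 8520
  Grade 5: 260 × 8 = 2080
  Grade 6: 220 × 50 = 11,000
Adjusted estimate = 21,600 / 600 = 36 → 36.0.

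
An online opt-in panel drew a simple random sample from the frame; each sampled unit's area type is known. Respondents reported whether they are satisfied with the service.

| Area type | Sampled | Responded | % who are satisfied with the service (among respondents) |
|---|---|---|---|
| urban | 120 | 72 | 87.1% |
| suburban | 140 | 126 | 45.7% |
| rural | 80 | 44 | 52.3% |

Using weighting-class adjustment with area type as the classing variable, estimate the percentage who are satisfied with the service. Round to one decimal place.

Response rates by class: urban 72/120 = 60%, suburban 126/140 = 90%, rural 44/80 = 55%.
With weight = n_sampled/n_responded per class, the weighted class total is n_sampled:
  urban: 120 × 87.1 = 10,452
  suburban: 140 × 45.7 = 6398
  rural: 80 × 52.3 = 4184
Adjusted estimate = 21,034 / 340 = 61.8647 → 61.9%.

61.9%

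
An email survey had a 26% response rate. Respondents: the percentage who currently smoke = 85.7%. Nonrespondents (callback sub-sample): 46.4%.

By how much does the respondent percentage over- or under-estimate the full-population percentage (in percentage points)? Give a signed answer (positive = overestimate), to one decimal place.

Nonresponse fraction = 1 − 0.26 = 0.74.
Bias = (nonresponse fraction) × (respondent percentage − nonrespondent percentage)
     = 0.74 × (85.7 − 46.4) = 0.74 × 39.3 = 29.082.

+29.1 percentage points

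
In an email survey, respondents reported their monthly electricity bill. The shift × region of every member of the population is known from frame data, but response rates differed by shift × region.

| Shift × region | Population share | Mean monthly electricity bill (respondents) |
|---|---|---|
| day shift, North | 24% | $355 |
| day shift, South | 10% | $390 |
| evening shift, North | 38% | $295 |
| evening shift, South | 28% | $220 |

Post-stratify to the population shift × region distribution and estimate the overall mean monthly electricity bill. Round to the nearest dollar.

$298

Weight each group's respondent value by its population share:
  day shift, North: 0.24 × 355 = 85.2
  day shift, South: 0.1 × 390 = 39
  evening shift, North: 0.38 × 295 = 112.1
  evening shift, South: 0.28 × 220 = 61.6
Post-stratified estimate = 297.9 → $298.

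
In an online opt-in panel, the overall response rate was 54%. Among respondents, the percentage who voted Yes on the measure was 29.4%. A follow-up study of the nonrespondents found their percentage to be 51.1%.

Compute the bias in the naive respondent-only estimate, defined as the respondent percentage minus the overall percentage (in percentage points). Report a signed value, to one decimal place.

-10.0 percentage points

Nonresponse fraction = 1 − 0.54 = 0.46.
Bias = (nonresponse fraction) × (respondent percentage − nonrespondent percentage)
     = 0.46 × (29.4 − 51.1) = 0.46 × -21.7 = -9.982.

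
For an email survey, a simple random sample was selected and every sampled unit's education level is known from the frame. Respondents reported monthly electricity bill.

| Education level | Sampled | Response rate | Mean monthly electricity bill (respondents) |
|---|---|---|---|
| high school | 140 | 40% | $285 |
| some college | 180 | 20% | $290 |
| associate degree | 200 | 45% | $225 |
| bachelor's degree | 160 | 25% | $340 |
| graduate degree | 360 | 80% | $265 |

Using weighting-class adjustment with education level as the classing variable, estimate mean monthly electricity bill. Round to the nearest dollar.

Weighting each respondent by the inverse class response rate inflates each class back to its sampled size, so the class weight is n_sampled:
  high school: 140 × 285 = 39,900
  some college: 180 × 290 = 52,200
  associate degree: 200 × 225 = 45,000
  bachelor's degree: 160 × 340 = 54,400
  graduate degree: 360 × 265 = 95,400
Adjusted estimate = 286,900 / 1,040 = 275.865 → $276.

$276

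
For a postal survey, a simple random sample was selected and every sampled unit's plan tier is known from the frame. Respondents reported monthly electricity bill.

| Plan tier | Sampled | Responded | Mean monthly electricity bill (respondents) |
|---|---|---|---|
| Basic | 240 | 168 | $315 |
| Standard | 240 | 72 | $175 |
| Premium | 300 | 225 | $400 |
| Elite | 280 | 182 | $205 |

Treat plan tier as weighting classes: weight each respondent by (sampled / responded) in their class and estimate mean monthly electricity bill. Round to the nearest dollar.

Response rates by class: Basic 168/240 = 70%, Standard 72/240 = 30%, Premium 225/300 = 75%, Elite 182/280 = 65%.
Inverse-response-rate weighting restores each class to its sampled count, so class totals weight by n_sampled:
  Basic: 240 × 315 = 75,600
  Standard: 240 × 175 = 42,000
  Premium: 300 × 400 = 120,000
  Elite: 280 × 205 = 57,400
Adjusted estimate = 295,000 / 1,060 = 278.302 → $278.

$278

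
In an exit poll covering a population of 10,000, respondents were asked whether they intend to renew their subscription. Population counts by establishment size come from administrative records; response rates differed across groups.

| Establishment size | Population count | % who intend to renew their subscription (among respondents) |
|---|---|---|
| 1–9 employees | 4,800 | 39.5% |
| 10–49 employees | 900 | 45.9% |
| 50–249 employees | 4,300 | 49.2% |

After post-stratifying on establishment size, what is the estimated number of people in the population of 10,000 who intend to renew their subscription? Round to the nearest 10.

4,420

Estimated count per cell = population count × respondent percentage:
  1–9 employees: 4,800 × 39.5% = 1896
  10–49 employees: 900 × 45.9% = 413.1
  50–249 employees: 4,300 × 49.2% = 2115.6
Estimated total = 4424.7 → 4,420.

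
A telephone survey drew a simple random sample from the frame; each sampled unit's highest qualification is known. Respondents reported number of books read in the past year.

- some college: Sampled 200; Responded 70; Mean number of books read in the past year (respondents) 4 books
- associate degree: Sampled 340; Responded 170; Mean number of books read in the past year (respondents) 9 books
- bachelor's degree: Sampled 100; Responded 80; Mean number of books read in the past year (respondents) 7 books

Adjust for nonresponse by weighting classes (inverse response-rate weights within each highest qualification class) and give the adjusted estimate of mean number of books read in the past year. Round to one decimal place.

Class response rates: some college 70/200 = 35%, associate degree 170/340 = 50%, bachelor's degree 80/100 = 80%.
Each respondent's weight = sampled/responded in their class; summing within a class gives n_sampled, so:
  some college: 200 × 4 = 800
  associate degree: 340 × 9 = 3060
  bachelor's degree: 100 × 7 = 700
Adjusted estimate = 4560 / 640 = 7.125 → 7.1.

7.1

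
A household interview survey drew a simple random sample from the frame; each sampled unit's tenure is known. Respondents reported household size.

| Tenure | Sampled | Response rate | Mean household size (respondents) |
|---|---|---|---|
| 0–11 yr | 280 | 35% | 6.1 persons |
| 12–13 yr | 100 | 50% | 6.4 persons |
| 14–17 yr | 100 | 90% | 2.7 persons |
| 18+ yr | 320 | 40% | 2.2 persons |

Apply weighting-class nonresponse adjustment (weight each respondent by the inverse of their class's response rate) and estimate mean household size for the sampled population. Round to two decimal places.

4.15

With weight = n_sampled/n_responded per class, the weighted class total is n_sampled:
  0–11 yr: 280 × 6.1 = 1708
  12–13 yr: 100 × 6.4 = 640
  14–17 yr: 100 × 2.7 = 270
  18+ yr: 320 × 2.2 = 704
Adjusted estimate = 3322 / 800 = 4.1525 → 4.15.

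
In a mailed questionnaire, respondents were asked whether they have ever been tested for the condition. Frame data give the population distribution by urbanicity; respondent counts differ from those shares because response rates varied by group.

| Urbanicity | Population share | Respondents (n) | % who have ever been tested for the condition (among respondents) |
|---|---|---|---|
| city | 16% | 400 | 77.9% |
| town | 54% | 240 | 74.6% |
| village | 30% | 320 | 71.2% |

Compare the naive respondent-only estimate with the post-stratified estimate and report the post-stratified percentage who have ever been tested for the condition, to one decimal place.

74.1%

Unadjusted (pooled respondent) estimate weights by respondent counts:
  (400/960)×77.9 + (240/960)×74.6 + (320/960)×71.2 = 74.8417%
Reweighting by population urbanicity shares:
  0.16×77.9 + 0.54×74.6 + 0.3×71.2 = 74.108%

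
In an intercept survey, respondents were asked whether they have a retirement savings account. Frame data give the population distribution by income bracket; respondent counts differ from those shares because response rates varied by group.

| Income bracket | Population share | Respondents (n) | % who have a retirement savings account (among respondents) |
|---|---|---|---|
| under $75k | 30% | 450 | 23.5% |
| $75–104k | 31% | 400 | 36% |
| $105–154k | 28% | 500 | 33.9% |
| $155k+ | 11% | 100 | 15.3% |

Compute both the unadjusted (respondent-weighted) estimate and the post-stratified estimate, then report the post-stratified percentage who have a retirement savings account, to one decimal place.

29.4%

Unadjusted (pooled respondent) estimate weights by respondent counts:
  (450/1450)×23.5 + (400/1450)×36 + (500/1450)×33.9 + (100/1450)×15.3 = 29.969%
Reweighting by population income bracket shares:
  0.3×23.5 + 0.31×36 + 0.28×33.9 + 0.11×15.3 = 29.385%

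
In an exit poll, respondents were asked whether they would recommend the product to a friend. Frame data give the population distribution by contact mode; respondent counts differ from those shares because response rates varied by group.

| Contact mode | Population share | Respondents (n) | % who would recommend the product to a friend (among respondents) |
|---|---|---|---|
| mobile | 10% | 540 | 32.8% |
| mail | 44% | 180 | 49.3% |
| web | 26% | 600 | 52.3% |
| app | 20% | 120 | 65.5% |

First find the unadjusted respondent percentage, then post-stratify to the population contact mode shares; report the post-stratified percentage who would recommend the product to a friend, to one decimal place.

51.7%

Without adjustment, the pooled respondent share is:
  (540/1440)×32.8 + (180/1440)×49.3 + (600/1440)×52.3 + (120/1440)×65.5 = 45.7125%
Post-stratifying to population shares instead:
  0.1×32.8 + 0.44×49.3 + 0.26×52.3 + 0.2×65.5 = 51.67%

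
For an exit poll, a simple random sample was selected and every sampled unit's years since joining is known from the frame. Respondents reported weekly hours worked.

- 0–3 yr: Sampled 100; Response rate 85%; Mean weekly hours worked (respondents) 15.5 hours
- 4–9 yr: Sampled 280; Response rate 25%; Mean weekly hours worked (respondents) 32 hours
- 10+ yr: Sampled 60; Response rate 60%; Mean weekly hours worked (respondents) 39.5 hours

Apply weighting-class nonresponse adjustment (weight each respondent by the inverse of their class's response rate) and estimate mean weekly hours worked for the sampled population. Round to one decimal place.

Each respondent's weight = sampled/responded in their class; summing within a class gives n_sampled, so:
  0–3 yr: 100 × 15.5 = 1550
  4–9 yr: 280 × 32 = 8960
  10+ yr: 60 × 39.5 = 2370
Adjusted estimate = 12,880 / 440 = 29.2727 → 29.3.

29.3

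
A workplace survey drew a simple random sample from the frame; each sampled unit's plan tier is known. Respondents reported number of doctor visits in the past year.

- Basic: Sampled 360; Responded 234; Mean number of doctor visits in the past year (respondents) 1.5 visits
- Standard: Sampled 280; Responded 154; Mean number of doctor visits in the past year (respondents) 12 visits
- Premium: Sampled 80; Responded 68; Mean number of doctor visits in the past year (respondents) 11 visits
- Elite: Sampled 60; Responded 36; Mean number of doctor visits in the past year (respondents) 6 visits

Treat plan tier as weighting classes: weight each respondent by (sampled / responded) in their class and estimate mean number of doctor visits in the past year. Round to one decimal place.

Class response rates: Basic 234/360 = 65%, Standard 154/280 = 55%, Premium 68/80 = 85%, Elite 36/60 = 60%.
Weighting each respondent by the inverse class response rate inflates each class back to its sampled size, so the class weight is n_sampled:
  Basic: 360 × 1.5 = 540
  Standard: 280 × 12 = 3360
  Premium: 80 × 11 = 880
  Elite: 60 × 6 = 360
Adjusted estimate = 5140 / 780 = 6.58974 → 6.6.

6.6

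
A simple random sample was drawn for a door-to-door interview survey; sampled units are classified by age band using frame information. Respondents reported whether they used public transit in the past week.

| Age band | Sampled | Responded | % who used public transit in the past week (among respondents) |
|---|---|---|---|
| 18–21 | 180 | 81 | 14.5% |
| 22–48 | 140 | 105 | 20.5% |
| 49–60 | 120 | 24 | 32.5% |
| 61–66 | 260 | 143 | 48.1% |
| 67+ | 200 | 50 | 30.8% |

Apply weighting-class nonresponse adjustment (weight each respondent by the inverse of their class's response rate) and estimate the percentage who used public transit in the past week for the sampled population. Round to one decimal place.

31.2%

Response rates by class: 18–21 81/180 = 45%, 22–48 105/140 = 75%, 49–60 24/120 = 20%, 61–66 143/260 = 55%, 67+ 50/200 = 25%.
Each respondent's weight = sampled/responded in their class; summing within a class gives n_sampled, so:
  18–21: 180 × 14.5 = 2610
  22–48: 140 × 20.5 = 2870
  49–60: 120 × 32.5 = 3900
  61–66: 260 × 48.1 = 12,506
  67+: 200 × 30.8 = 6160
Adjusted estimate = 28,046 / 900 = 31.1622 → 31.2%.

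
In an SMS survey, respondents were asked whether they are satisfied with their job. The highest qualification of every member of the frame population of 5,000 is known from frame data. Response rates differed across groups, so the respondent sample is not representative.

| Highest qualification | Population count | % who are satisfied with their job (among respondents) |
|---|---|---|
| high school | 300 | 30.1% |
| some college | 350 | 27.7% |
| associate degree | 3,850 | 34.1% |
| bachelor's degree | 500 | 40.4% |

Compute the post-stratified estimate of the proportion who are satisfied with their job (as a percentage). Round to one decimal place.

34.0%

Reweight to the known highest qualification distribution:
  high school: (300/5,000) × 30.1 = 1.806
  some college: (350/5,000) × 27.7 = 1.939
  associate degree: (3,850/5,000) × 34.1 = 26.257
  bachelor's degree: (500/5,000) × 40.4 = 4.04
Post-stratified estimate = 34.042 → 34.0%.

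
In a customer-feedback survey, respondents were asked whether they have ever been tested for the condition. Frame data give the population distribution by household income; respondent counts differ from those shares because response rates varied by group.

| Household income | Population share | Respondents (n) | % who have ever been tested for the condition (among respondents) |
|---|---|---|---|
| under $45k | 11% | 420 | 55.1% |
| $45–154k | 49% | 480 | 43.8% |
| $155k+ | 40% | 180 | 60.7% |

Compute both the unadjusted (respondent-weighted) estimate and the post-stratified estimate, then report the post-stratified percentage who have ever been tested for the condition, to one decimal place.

51.8%

Unadjusted (pooled respondent) estimate weights by respondent counts:
  (420/1080)×55.1 + (480/1080)×43.8 + (180/1080)×60.7 = 51.0111%
Post-stratifying to population shares instead:
  0.11×55.1 + 0.49×43.8 + 0.4×60.7 = 51.803%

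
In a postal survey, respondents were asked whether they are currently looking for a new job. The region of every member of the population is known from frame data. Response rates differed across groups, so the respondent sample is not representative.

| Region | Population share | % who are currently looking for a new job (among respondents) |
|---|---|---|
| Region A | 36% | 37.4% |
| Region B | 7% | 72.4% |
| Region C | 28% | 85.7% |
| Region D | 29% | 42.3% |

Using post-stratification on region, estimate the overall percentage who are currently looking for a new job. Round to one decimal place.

54.8%

Reweight to the known region distribution:
  Region A: 0.36 × 37.4 = 13.464
  Region B: 0.07 × 72.4 = 5.068
  Region C: 0.28 × 85.7 = 23.996
  Region D: 0.29 × 42.3 = 12.267
Post-stratified estimate = 54.795 → 54.8%.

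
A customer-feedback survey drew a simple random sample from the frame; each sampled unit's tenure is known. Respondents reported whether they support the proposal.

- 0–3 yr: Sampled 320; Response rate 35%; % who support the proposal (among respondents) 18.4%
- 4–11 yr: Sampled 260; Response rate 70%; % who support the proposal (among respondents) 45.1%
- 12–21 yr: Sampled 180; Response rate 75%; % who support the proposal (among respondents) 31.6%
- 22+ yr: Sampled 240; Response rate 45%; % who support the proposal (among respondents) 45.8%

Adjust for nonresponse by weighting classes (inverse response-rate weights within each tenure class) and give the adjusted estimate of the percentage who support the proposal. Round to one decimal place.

Each respondent's weight = sampled/responded in their class; summing within a class gives n_sampled, so:
  0–3 yr: 320 × 18.4 = 5888
  4–11 yr: 260 × 45.1 = 11,726
  12–21 yr: 180 × 31.6 = 5688
  22+ yr: 240 × 45.8 = 10,992
Adjusted estimate = 34,294 / 1,000 = 34.294 → 34.3%.

34.3%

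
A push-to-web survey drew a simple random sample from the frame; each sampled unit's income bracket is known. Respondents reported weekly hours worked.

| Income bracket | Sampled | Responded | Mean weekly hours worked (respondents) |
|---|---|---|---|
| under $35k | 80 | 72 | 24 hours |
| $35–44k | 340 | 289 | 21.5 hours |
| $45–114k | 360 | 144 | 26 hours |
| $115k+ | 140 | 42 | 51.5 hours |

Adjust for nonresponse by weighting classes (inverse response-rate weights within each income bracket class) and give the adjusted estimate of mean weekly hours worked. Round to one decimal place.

Response rates by class: under $35k 72/80 = 90%, $35–44k 289/340 = 85%, $45–114k 144/360 = 40%, $115k+ 42/140 = 30%.
Weighting each respondent by the inverse class response rate inflates each class back to its sampled size, so the class weight is n_sampled:
  under $35k: 80 × 24 = 1920
  $35–44k: 340 × 21.5 = 7310
  $45–114k: 360 × 26 = 9360
  $115k+: 140 × 51.5 = 7210
Adjusted estimate = 25,800 / 920 = 28.0435 → 28.0.

28.0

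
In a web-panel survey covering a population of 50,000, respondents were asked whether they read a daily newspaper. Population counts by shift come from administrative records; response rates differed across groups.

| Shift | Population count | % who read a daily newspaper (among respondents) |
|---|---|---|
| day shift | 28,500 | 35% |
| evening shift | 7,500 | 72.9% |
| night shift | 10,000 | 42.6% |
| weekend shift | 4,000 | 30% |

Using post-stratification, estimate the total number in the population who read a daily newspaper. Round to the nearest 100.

20,900

Each cell contributes its population count × the respondent rate:
  day shift: 28,500 × 35% = 9975
  evening shift: 7,500 × 72.9% = 5467.5
  night shift: 10,000 × 42.6% = 4260
  weekend shift: 4,000 × 30% = 1200
Estimated total = 20902.5 → 20,900.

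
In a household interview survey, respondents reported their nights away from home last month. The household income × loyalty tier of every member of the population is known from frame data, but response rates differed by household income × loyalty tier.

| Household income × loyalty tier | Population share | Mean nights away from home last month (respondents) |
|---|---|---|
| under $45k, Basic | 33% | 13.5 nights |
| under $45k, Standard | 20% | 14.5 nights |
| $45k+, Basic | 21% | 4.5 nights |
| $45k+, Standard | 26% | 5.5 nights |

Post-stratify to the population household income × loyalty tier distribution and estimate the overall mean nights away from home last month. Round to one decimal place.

Each cell contributes population-share × respondent value:
  under $45k, Basic: 0.33 × 13.5 = 4.455
  under $45k, Standard: 0.2 × 14.5 = 2.9
  $45k+, Basic: 0.21 × 4.5 = 0.945
  $45k+, Standard: 0.26 × 5.5 = 1.43
Post-stratified estimate = 9.73 → 9.7.

9.7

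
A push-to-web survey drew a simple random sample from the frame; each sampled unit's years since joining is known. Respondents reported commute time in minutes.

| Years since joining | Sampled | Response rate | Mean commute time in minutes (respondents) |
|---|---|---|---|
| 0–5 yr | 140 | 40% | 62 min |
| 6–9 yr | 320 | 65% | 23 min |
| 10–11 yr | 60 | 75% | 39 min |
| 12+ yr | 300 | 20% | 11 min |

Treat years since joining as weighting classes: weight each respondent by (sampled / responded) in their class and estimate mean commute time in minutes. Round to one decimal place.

26.4

With weight = n_sampled/n_responded per class, the weighted class total is n_sampled:
  0–5 yr: 140 × 62 = 8680
  6–9 yr: 320 × 23 = 7360
  10–11 yr: 60 × 39 = 2340
  12+ yr: 300 × 11 = 3300
Adjusted estimate = 21,680 / 820 = 26.439 → 26.4.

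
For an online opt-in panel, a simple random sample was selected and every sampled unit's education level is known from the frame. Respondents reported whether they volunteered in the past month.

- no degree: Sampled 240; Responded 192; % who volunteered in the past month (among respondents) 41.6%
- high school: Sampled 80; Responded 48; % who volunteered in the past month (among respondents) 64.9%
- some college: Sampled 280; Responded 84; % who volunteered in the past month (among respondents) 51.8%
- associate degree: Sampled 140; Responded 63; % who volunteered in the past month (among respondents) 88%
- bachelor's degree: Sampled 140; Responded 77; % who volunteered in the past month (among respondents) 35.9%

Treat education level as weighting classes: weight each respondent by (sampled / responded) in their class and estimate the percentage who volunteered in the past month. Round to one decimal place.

Response rates by class: no degree 192/240 = 80%, high school 48/80 = 60%, some college 84/280 = 30%, associate degree 63/140 = 45%, bachelor's degree 77/140 = 55%.
Weighting each respondent by the inverse class response rate inflates each class back to its sampled size, so the class weight is n_sampled:
  no degree: 240 × 41.6 = 9984
  high school: 80 × 64.9 = 5192
  some college: 280 × 51.8 = 14,504
  associate degree: 140 × 88 = 12,320
  bachelor's degree: 140 × 35.9 = 5026
Adjusted estimate = 47,026 / 880 = 53.4386 → 53.4%.

53.4%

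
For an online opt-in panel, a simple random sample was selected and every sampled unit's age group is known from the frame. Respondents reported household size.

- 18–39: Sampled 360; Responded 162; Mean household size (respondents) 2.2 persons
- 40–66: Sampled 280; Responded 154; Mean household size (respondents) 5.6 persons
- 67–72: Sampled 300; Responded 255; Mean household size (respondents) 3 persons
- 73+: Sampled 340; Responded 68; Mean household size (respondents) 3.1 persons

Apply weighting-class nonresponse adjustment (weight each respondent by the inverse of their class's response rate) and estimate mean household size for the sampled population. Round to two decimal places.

3.37

Response rates by class: 18–39 162/360 = 45%, 40–66 154/280 = 55%, 67–72 255/300 = 85%, 73+ 68/340 = 20%.
Inverse-response-rate weighting restores each class to its sampled count, so class totals weight by n_sampled:
  18–39: 360 × 2.2 = 792
  40–66: 280 × 5.6 = 1568
  67–72: 300 × 3 = 900
  73+: 340 × 3.1 = 1054
Adjusted estimate = 4314 / 1,280 = 3.37031 → 3.37.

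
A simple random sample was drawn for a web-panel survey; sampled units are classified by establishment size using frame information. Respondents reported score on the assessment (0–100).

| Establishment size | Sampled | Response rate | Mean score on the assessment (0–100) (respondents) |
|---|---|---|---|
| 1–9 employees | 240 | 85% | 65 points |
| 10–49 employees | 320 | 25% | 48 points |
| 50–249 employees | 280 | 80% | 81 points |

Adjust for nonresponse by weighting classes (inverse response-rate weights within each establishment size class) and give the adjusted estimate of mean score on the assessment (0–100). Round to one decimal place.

With weight = n_sampled/n_responded per class, the weighted class total is n_sampled:
  1–9 employees: 240 × 65 = 15,600
  10–49 employees: 320 × 48 = 15,360
  50–249 employees: 280 × 81 = 22,680
Adjusted estimate = 53,640 / 840 = 63.8571 → 63.9.

63.9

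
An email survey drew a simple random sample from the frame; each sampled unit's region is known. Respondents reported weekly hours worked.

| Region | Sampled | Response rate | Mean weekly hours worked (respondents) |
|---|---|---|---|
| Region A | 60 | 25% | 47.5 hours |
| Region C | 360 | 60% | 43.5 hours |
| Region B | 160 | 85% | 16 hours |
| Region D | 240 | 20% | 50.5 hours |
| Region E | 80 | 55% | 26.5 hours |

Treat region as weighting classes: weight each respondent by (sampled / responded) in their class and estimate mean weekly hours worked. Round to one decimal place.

With weight = n_sampled/n_responded per class, the weighted class total is n_sampled:
  Region A: 60 × 47.5 = 2850
  Region C: 360 × 43.5 = 15,660
  Region B: 160 × 16 = 2560
  Region D: 240 × 50.5 = 12,120
  Region E: 80 × 26.5 = 2120
Adjusted estimate = 35,310 / 900 = 39.2333 → 39.2.

39.2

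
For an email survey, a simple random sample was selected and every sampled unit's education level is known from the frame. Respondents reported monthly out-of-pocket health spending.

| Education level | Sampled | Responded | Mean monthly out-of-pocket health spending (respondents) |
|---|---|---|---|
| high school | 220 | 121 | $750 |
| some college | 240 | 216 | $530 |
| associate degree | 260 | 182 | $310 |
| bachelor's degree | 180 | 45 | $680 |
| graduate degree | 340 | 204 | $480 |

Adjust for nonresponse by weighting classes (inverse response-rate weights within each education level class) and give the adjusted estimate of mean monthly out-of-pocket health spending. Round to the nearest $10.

$530

Class response rates: high school 121/220 = 55%, some college 216/240 = 90%, associate degree 182/260 = 70%, bachelor's degree 45/180 = 25%, graduate degree 204/340 = 60%.
Weighting each respondent by the inverse class response rate inflates each class back to its sampled size, so the class weight is n_sampled:
  high school: 220 × 750 = 165,000
  some college: 240 × 530 = 127,200
  associate degree: 260 × 310 = 80,600
  bachelor's degree: 180 × 680 = 122,400
  graduate degree: 340 × 480 = 163,200
Adjusted estimate = 658,400 / 1,240 = 530.968 → $530.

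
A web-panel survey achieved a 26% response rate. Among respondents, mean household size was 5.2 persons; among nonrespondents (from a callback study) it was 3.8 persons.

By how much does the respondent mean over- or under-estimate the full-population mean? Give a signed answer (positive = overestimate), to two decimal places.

+1.04

Nonresponse fraction = 1 − 0.26 = 0.74.
Bias = (nonresponse fraction) × (respondent mean − nonrespondent mean)
     = 0.74 × (5.2 − 3.8) = 0.74 × 1.4 = 1.036.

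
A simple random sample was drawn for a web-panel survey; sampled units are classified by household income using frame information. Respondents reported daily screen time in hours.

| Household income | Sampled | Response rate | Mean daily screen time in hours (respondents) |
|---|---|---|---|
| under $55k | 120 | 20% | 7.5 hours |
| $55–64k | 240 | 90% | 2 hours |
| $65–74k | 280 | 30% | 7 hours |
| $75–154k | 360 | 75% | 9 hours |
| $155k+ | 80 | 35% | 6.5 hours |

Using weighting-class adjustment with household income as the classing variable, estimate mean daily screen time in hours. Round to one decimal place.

Each respondent's weight = sampled/responded in their class; summing within a class gives n_sampled, so:
  under $55k: 120 × 7.5 = 900
  $55–64k: 240 × 2 = 480
  $65–74k: 280 × 7 = 1960
  $75–154k: 360 × 9 = 3240
  $155k+: 80 × 6.5 = 520
Adjusted estimate = 7100 / 1,080 = 6.57407 → 6.6.

6.6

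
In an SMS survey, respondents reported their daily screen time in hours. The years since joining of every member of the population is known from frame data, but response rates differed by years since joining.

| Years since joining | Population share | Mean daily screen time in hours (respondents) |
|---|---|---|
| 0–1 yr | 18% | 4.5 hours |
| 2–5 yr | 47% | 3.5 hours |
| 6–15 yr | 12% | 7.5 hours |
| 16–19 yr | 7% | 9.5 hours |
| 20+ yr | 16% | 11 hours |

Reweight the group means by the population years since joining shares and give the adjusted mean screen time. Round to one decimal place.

Each cell contributes population-share × respondent value:
  0–1 yr: 0.18 × 4.5 = 0.81
  2–5 yr: 0.47 × 3.5 = 1.645
  6–15 yr: 0.12 × 7.5 = 0.9
  16–19 yr: 0.07 × 9.5 = 0.665
  20+ yr: 0.16 × 11 = 1.76
Post-stratified estimate = 5.78 → 5.8.

5.8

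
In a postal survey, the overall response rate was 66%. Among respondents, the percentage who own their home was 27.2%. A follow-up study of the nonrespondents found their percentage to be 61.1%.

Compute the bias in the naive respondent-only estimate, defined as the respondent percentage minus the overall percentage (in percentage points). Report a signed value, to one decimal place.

Nonresponse fraction = 1 − 0.66 = 0.34.
Bias = (nonresponse fraction) × (respondent percentage − nonrespondent percentage)
     = 0.34 × (27.2 − 61.1) = 0.34 × -33.9 = -11.526.

-11.5 percentage points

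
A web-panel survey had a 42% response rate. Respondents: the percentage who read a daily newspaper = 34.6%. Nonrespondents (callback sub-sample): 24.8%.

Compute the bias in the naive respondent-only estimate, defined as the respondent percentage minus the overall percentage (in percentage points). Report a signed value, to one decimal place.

+5.7 percentage points

Nonresponse fraction = 1 − 0.42 = 0.58.
Bias = (nonresponse fraction) × (respondent percentage − nonrespondent percentage)
     = 0.58 × (34.6 − 24.8) = 0.58 × 9.8 = 5.684.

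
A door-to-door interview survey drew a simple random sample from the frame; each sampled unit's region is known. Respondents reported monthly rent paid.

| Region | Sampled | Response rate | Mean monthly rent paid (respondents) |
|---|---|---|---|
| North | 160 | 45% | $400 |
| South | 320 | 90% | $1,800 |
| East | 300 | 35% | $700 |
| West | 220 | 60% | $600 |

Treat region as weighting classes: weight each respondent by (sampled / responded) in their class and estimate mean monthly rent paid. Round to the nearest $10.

$980

With weight = n_sampled/n_responded per class, the weighted class total is n_sampled:
  North: 160 × 400 = 64,000
  South: 320 × 1800 = 576,000
  East: 300 × 700 = 210,000
  West: 220 × 600 = 132,000
Adjusted estimate = 982,000 / 1,000 = 982 → $980.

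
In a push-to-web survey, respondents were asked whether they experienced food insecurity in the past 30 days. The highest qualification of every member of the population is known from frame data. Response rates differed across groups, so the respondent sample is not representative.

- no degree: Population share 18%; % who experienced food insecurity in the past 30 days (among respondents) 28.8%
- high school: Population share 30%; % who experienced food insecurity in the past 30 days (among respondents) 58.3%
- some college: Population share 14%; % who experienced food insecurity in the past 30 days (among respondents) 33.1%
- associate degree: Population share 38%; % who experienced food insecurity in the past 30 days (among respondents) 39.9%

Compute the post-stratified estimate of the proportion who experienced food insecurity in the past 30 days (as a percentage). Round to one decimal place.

42.5%

Weight each group's respondent value by its population share:
  no degree: 0.18 × 28.8 = 5.184
  high school: 0.3 × 58.3 = 17.49
  some college: 0.14 × 33.1 = 4.634
  associate degree: 0.38 × 39.9 = 15.162
Post-stratified estimate = 42.47 → 42.5%.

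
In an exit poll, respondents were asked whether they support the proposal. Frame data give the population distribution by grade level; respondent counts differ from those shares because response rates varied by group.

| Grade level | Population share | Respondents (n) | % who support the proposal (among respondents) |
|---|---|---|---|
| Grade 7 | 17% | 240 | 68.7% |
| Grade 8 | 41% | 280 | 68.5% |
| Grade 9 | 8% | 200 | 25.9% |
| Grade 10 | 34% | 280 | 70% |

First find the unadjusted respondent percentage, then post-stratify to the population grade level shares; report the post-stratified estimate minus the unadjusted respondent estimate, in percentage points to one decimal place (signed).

Naive respondent-only estimate (weights = respondent counts):
  (240/1000)×68.7 + (280/1000)×68.5 + (200/1000)×25.9 + (280/1000)×70 = 60.448%
Post-stratifying to population shares instead:
  0.17×68.7 + 0.41×68.5 + 0.08×25.9 + 0.34×70 = 65.636%
Difference = 65.636 − 60.448 = 5.188 pp.

+5.2 percentage points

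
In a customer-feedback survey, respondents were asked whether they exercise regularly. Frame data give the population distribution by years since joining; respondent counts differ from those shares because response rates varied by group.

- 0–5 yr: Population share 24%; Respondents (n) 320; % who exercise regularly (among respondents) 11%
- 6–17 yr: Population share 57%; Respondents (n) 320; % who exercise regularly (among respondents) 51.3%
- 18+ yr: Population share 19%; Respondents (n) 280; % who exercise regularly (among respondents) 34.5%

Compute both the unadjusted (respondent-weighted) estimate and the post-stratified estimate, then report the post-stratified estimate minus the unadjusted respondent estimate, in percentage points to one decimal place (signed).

Without adjustment, the pooled respondent share is:
  (320/920)×11 + (320/920)×51.3 + (280/920)×34.5 = 32.1696%
Post-stratifying to population shares instead:
  0.24×11 + 0.57×51.3 + 0.19×34.5 = 38.436%
Difference = 38.436 − 32.1696 = 6.2664 pp.

+6.3 percentage points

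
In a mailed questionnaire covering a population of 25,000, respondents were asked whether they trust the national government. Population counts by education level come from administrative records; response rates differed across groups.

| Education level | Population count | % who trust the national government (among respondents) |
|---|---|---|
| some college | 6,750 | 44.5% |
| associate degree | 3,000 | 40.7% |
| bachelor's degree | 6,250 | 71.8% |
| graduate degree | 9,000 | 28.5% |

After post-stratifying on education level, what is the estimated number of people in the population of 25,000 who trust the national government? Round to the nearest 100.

11,300

Each cell contributes its population count × the respondent rate:
  some college: 6,750 × 44.5% = 3003.75
  associate degree: 3,000 × 40.7% = 1221
  bachelor's degree: 6,250 × 71.8% = 4487.5
  graduate degree: 9,000 × 28.5% = 2565
Estimated total = 11277.2 → 11,300.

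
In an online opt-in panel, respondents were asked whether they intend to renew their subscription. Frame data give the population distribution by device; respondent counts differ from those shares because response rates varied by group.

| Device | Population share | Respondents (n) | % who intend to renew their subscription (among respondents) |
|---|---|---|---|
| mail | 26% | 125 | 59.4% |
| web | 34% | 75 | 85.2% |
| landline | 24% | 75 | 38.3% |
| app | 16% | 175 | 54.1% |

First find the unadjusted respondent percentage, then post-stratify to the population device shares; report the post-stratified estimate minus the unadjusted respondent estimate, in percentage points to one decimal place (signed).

Without adjustment, the pooled respondent share is:
  (125/450)×59.4 + (75/450)×85.2 + (75/450)×38.3 + (175/450)×54.1 = 58.1222%
Post-stratifying to population shares instead:
  0.26×59.4 + 0.34×85.2 + 0.24×38.3 + 0.16×54.1 = 62.26%
Difference = 62.26 − 58.1222 = 4.1378 pp.

+4.1 percentage points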